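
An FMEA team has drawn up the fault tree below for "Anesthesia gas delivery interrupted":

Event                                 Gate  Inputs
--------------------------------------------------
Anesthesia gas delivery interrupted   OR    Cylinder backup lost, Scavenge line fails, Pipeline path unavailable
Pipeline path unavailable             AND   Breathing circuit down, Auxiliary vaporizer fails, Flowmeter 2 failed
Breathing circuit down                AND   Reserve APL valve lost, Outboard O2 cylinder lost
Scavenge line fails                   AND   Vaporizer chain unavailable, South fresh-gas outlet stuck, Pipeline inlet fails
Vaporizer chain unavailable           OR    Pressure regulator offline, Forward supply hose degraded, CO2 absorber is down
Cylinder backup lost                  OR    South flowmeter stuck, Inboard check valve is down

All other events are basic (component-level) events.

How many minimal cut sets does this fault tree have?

6

Cylinder backup lost [OR]: union of children's cut sets → 2 cut set(s).
Vaporizer chain unavailable [OR]: union of children's cut sets → 3 cut set(s).
Scavenge line fails [AND]: one cut set from each child combined → 3 × 1 × 1 = 3 cut set(s).
Breathing circuit down [AND]: one cut set from each child combined → 1 × 1 = 1 cut set(s).
Pipeline path unavailable [AND]: one cut set from each child combined → 1 × 1 × 1 = 1 cut set(s).
Anesthesia gas delivery interrupted [OR]: union of children's cut sets → 6 cut set(s).
Minimal cut sets: {South flowmeter stuck}; {Inboard check valve is down}; {Pipeline inlet fails, Pressure regulator offline, South fresh-gas outlet stuck}; {Forward supply hose degraded, Pipeline inlet fails, South fresh-gas outlet stuck}; {CO2 absorber is down, Pipeline inlet fails, South fresh-gas outlet stuck}; {Auxiliary vaporizer fails, Flowmeter 2 failed, Outboard O2 cylinder lost, Reserve APL valve lost}.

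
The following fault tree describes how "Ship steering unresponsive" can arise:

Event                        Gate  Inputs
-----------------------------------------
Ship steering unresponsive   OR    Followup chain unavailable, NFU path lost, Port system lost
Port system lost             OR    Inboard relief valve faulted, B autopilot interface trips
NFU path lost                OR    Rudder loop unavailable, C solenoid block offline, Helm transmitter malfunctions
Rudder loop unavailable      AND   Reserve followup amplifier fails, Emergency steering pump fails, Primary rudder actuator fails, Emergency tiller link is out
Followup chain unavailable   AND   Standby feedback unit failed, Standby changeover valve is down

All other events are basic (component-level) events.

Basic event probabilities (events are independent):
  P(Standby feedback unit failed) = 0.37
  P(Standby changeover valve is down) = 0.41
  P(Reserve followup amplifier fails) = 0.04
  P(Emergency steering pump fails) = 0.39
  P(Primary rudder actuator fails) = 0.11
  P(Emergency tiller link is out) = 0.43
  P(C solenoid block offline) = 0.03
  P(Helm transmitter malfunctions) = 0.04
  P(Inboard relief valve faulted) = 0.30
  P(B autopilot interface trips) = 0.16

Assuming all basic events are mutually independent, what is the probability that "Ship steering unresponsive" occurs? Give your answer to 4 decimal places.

0.5359

P(Followup chain unavailable) [AND] = 0.37 × 0.41 = 0.151700
P(Rudder loop unavailable) [AND] = 0.04 × 0.39 × 0.11 × 0.43 = 0.000738
P(NFU path lost) [OR] = 1 − (1−0.000738) × (1−0.03) × (1−0.04) = 0.069487
P(Port system lost) [OR] = 1 − (1−0.30) × (1−0.16) = 0.412000
P(Ship steering unresponsive) [OR] = 1 − (1−0.151700) × (1−0.069487) × (1−0.412000) = 0.535860
Rounded to 4 decimal places: P(Ship steering unresponsive) ≈ 0.5359.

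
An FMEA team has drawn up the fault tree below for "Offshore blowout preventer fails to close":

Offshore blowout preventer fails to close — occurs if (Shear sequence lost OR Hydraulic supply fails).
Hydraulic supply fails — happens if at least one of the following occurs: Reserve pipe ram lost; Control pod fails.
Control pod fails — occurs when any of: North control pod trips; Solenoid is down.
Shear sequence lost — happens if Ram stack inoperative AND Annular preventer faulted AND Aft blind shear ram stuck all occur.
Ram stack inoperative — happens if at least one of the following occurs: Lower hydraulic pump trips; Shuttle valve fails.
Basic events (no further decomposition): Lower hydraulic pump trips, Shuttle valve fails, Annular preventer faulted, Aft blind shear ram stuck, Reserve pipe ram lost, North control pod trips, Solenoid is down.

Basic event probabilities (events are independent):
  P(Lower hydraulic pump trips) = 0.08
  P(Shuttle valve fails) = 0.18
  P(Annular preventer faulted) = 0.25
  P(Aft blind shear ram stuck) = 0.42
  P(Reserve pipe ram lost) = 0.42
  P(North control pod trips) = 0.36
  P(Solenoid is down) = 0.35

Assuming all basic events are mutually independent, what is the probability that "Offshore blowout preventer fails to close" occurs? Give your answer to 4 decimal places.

P(Ram stack inoperative) [OR] = 1 − (1−0.08) × (1−0.18) = 0.245600
P(Shear sequence lost) [AND] = 0.245600 × 0.25 × 0.42 = 0.025788
P(Control pod fails) [OR] = 1 − (1−0.36) × (1−0.35) = 0.584000
P(Hydraulic supply fails) [OR] = 1 − (1−0.42) × (1−0.584000) = 0.758720
P(Offshore blowout preventer fails to close) [OR] = 1 − (1−0.025788) × (1−0.758720) = 0.764942
Rounded to 4 decimal places: P(Offshore blowout preventer fails to close) ≈ 0.7649.

0.7649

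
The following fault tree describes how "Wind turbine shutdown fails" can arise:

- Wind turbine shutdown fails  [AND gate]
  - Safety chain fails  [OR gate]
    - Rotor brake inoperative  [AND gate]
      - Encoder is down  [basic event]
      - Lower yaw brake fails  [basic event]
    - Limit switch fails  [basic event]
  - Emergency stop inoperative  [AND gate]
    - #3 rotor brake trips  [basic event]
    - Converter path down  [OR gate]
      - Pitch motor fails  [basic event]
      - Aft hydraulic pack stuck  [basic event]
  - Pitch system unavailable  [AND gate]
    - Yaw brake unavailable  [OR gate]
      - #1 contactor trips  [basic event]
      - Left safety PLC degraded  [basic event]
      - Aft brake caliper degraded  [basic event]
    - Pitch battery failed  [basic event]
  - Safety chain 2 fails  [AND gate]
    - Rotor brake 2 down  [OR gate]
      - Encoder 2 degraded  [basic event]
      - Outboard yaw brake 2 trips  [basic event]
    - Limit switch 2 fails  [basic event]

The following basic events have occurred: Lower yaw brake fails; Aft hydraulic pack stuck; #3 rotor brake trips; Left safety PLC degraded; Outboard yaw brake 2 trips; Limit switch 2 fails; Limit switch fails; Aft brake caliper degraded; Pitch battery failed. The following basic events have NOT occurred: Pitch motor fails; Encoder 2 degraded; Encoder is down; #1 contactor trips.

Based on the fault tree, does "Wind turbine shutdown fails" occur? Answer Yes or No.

Yes

Rotor brake inoperative [AND]: Encoder is down=not, Lower yaw brake fails=occurs → not all inputs occur → does not occur.
Safety chain fails [OR]: Rotor brake inoperative=not, Limit switch fails=occurs → at least one input occurs → occurs.
Converter path down [OR]: Pitch motor fails=not, Aft hydraulic pack stuck=occurs → at least one input occurs → occurs.
Emergency stop inoperative [AND]: #3 rotor brake trips=occurs, Converter path down=occurs → all inputs occur → occurs.
Yaw brake unavailable [OR]: #1 contactor trips=not, Left safety PLC degraded=occurs, Aft brake caliper degraded=occurs → at least one input occurs → occurs.
Pitch system unavailable [AND]: Yaw brake unavailable=occurs, Pitch battery failed=occurs → all inputs occur → occurs.
Rotor brake 2 down [OR]: Encoder 2 degraded=not, Outboard yaw brake 2 trips=occurs → at least one input occurs → occurs.
Safety chain 2 fails [AND]: Rotor brake 2 down=occurs, Limit switch 2 fails=occurs → all inputs occur → occurs.
Wind turbine shutdown fails [AND]: Safety chain fails=occurs, Emergency stop inoperative=occurs, Pitch system unavailable=occurs, Safety chain 2 fails=occurs → all inputs occur → occurs.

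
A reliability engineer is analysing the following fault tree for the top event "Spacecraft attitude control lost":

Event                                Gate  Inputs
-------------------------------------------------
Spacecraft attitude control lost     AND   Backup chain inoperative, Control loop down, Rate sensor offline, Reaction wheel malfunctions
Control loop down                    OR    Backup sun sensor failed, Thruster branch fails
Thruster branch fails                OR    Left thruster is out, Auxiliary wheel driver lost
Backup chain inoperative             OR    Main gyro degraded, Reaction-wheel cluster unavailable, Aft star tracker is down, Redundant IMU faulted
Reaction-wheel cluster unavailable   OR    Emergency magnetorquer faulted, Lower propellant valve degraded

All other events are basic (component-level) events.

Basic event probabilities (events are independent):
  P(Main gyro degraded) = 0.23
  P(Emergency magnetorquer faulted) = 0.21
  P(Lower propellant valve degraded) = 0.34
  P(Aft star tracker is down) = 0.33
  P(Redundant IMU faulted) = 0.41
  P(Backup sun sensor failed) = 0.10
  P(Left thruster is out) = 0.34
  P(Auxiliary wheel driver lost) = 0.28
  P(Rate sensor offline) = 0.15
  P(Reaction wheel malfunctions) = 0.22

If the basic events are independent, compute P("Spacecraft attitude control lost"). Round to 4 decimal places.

P(Reaction-wheel cluster unavailable) [OR] = 1 − (1−0.21) × (1−0.34) = 0.478600
P(Backup chain inoperative) [OR] = 1 − (1−0.23) × (1−0.478600) × (1−0.33) × (1−0.41) = 0.841296
P(Thruster branch fails) [OR] = 1 − (1−0.34) × (1−0.28) = 0.524800
P(Control loop down) [OR] = 1 − (1−0.10) × (1−0.524800) = 0.572320
P(Spacecraft attitude control lost) [AND] = 0.841296 × 0.572320 × 0.15 × 0.22 = 0.015889
Rounded to 4 decimal places: P(Spacecraft attitude control lost) ≈ 0.0159.

0.0159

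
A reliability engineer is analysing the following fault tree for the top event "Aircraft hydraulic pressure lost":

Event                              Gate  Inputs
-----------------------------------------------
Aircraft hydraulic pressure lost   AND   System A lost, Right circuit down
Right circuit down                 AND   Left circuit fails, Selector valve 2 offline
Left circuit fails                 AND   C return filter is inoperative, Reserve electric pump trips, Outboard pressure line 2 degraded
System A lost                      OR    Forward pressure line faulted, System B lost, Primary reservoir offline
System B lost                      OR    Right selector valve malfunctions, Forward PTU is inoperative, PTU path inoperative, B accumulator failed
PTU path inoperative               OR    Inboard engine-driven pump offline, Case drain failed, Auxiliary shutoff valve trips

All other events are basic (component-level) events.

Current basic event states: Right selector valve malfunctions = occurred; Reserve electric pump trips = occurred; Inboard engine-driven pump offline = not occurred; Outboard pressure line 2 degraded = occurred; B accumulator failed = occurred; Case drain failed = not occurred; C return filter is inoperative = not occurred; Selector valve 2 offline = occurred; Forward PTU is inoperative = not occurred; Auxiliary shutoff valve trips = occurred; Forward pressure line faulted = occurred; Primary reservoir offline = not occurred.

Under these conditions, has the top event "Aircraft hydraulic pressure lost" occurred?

PTU path inoperative [OR]: Inboard engine-driven pump offline=not, Case drain failed=not, Auxiliary shutoff valve trips=occurs → at least one input occurs → occurs.
System B lost [OR]: Right selector valve malfunctions=occurs, Forward PTU is inoperative=not, PTU path inoperative=occurs, B accumulator failed=occurs → at least one input occurs → occurs.
System A lost [OR]: Forward pressure line faulted=occurs, System B lost=occurs, Primary reservoir offline=not → at least one input occurs → occurs.
Left circuit fails [AND]: C return filter is inoperative=not, Reserve electric pump trips=occurs, Outboard pressure line 2 degraded=occurs → not all inputs occur → does not occur.
Right circuit down [AND]: Left circuit fails=not, Selector valve 2 offline=occurs → not all inputs occur → does not occur.
Aircraft hydraulic pressure lost [AND]: System A lost=occurs, Right circuit down=not → not all inputs occur → does not occur.

No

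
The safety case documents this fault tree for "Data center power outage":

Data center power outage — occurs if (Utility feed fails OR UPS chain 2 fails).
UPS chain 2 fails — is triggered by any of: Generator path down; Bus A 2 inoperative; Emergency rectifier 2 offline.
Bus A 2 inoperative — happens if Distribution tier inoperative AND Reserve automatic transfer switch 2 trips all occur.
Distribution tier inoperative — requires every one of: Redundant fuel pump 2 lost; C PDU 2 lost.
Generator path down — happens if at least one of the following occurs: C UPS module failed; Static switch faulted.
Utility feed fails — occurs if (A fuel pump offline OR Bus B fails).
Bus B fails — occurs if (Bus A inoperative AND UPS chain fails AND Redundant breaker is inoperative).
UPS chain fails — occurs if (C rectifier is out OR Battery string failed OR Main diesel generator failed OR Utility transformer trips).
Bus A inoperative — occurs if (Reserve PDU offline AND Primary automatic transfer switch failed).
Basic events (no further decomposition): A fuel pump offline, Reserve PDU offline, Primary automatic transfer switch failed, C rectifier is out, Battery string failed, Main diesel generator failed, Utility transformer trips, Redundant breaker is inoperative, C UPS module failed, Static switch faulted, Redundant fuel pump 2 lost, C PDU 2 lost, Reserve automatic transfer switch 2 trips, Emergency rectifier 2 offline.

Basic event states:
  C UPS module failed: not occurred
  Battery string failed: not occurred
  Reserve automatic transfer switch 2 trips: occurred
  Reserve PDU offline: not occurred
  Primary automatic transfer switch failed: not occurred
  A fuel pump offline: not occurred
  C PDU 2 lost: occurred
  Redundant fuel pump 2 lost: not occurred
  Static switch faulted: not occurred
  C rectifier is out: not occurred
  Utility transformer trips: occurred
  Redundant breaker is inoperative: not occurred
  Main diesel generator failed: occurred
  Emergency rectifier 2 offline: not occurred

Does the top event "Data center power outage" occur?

Bus A inoperative [AND]: Reserve PDU offline=not, Primary automatic transfer switch failed=not → not all inputs occur → does not occur.
UPS chain fails [OR]: C rectifier is out=not, Battery string failed=not, Main diesel generator failed=occurs, Utility transformer trips=occurs → at least one input occurs → occurs.
Bus B fails [AND]: Bus A inoperative=not, UPS chain fails=occurs, Redundant breaker is inoperative=not → not all inputs occur → does not occur.
Utility feed fails [OR]: A fuel pump offline=not, Bus B fails=not → no input occurs → does not occur.
Generator path down [OR]: C UPS module failed=not, Static switch faulted=not → no input occurs → does not occur.
Distribution tier inoperative [AND]: Redundant fuel pump 2 lost=not, C PDU 2 lost=occurs → not all inputs occur → does not occur.
Bus A 2 inoperative [AND]: Distribution tier inoperative=not, Reserve automatic transfer switch 2 trips=occurs → not all inputs occur → does not occur.
UPS chain 2 fails [OR]: Generator path down=not, Bus A 2 inoperative=not, Emergency rectifier 2 offline=not → no input occurs → does not occur.
Data center power outage [OR]: Utility feed fails=not, UPS chain 2 fails=not → no input occurs → does not occur.

No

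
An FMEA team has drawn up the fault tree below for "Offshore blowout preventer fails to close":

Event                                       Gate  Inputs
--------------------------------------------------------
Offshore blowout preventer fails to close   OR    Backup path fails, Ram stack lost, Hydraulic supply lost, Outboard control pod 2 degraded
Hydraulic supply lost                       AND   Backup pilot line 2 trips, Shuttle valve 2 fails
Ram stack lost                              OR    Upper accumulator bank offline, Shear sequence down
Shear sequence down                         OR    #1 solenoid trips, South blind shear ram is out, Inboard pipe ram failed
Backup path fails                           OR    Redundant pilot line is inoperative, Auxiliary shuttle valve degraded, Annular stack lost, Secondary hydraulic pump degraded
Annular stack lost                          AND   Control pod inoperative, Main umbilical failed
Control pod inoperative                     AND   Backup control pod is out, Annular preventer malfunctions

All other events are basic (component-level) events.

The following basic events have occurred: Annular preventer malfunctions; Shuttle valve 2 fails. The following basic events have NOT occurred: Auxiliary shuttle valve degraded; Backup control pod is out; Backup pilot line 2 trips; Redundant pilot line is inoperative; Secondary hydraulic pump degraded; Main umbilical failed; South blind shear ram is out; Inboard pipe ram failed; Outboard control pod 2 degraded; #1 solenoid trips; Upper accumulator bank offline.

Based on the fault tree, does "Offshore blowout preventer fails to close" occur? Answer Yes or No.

No

Control pod inoperative [AND]: Backup control pod is out=not, Annular preventer malfunctions=occurs → not all inputs occur → does not occur.
Annular stack lost [AND]: Control pod inoperative=not, Main umbilical failed=not → not all inputs occur → does not occur.
Backup path fails [OR]: Redundant pilot line is inoperative=not, Auxiliary shuttle valve degraded=not, Annular stack lost=not, Secondary hydraulic pump degraded=not → no input occurs → does not occur.
Shear sequence down [OR]: #1 solenoid trips=not, South blind shear ram is out=not, Inboard pipe ram failed=not → no input occurs → does not occur.
Ram stack lost [OR]: Upper accumulator bank offline=not, Shear sequence down=not → no input occurs → does not occur.
Hydraulic supply lost [AND]: Backup pilot line 2 trips=not, Shuttle valve 2 fails=occurs → not all inputs occur → does not occur.
Offshore blowout preventer fails to close [OR]: Backup path fails=not, Ram stack lost=not, Hydraulic supply lost=not, Outboard control pod 2 degraded=not → no input occurs → does not occur.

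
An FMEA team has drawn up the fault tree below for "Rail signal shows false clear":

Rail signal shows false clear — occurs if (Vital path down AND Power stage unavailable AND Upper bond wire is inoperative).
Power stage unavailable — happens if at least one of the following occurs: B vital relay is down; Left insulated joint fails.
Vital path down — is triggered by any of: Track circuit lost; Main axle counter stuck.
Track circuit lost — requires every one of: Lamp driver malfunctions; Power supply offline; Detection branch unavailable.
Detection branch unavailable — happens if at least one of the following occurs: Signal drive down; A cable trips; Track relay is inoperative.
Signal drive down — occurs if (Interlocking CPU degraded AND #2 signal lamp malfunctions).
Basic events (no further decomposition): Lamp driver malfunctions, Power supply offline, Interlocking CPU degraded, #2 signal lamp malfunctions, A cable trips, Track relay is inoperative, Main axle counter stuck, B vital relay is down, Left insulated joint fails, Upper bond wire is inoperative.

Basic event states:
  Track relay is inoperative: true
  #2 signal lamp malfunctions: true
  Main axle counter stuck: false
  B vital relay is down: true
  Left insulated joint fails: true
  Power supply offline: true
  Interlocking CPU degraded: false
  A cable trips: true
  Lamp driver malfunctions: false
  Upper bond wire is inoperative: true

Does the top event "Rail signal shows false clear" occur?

Signal drive down [AND]: Interlocking CPU degraded=not, #2 signal lamp malfunctions=occurs → not all inputs occur → does not occur.
Detection branch unavailable [OR]: Signal drive down=not, A cable trips=occurs, Track relay is inoperative=occurs → at least one input occurs → occurs.
Track circuit lost [AND]: Lamp driver malfunctions=not, Power supply offline=occurs, Detection branch unavailable=occurs → not all inputs occur → does not occur.
Vital path down [OR]: Track circuit lost=not, Main axle counter stuck=not → no input occurs → does not occur.
Power stage unavailable [OR]: B vital relay is down=occurs, Left insulated joint fails=occurs → at least one input occurs → occurs.
Rail signal shows false clear [AND]: Vital path down=not, Power stage unavailable=occurs, Upper bond wire is inoperative=occurs → not all inputs occur → does not occur.

No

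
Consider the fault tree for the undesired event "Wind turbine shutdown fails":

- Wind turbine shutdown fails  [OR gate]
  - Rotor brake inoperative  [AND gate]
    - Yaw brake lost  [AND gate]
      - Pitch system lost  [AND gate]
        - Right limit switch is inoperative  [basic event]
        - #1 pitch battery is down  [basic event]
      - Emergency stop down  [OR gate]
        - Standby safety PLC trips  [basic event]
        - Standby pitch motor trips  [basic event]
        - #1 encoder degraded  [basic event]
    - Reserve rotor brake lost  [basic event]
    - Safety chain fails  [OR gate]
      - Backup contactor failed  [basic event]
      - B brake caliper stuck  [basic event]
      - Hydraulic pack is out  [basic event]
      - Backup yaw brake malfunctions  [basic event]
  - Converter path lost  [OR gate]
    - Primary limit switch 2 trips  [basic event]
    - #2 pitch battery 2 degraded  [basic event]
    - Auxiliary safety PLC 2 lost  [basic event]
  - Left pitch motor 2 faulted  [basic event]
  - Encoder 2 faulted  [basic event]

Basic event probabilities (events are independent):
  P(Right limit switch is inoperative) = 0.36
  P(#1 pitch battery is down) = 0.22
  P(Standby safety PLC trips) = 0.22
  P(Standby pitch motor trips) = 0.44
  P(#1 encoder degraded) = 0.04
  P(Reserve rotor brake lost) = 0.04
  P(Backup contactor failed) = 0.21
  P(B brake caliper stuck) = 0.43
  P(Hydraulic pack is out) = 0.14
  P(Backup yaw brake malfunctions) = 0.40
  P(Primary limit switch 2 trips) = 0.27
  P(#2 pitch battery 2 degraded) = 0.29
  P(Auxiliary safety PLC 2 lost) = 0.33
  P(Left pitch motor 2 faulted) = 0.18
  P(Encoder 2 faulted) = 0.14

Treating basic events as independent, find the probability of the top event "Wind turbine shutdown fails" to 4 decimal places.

P(Pitch system lost) [AND] = 0.36 × 0.22 = 0.079200
P(Emergency stop down) [OR] = 1 − (1−0.22) × (1−0.44) × (1−0.04) = 0.580672
P(Yaw brake lost) [AND] = 0.079200 × 0.580672 = 0.045989
P(Safety chain fails) [OR] = 1 − (1−0.21) × (1−0.43) × (1−0.14) × (1−0.40) = 0.767645
P(Rotor brake inoperative) [AND] = 0.045989 × 0.04 × 0.767645 = 0.001412
P(Converter path lost) [OR] = 1 − (1−0.27) × (1−0.29) × (1−0.33) = 0.652739
P(Wind turbine shutdown fails) [OR] = 1 − (1−0.001412) × (1−0.652739) × (1−0.18) × (1−0.14) = 0.755457
Rounded to 4 decimal places: P(Wind turbine shutdown fails) ≈ 0.7555.

0.7555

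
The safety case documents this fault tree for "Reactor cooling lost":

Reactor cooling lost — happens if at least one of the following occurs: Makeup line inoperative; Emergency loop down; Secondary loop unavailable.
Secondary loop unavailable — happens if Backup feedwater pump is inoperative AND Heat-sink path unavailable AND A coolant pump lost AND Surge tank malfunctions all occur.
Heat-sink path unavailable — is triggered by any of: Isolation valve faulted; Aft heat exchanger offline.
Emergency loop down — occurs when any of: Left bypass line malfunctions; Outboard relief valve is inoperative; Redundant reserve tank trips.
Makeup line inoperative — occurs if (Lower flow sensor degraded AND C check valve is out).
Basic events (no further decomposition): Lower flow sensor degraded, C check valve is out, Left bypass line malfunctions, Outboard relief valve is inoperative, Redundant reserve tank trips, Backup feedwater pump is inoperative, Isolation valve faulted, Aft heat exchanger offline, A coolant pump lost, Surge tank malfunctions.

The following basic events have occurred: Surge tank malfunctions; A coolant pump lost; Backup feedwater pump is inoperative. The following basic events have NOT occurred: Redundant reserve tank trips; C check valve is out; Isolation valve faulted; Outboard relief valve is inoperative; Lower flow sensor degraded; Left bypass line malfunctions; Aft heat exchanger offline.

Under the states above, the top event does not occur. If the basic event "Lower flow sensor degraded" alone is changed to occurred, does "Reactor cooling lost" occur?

Counterfactual: set "Lower flow sensor degraded" to occurred.
Makeup line inoperative [AND]: Lower flow sensor degraded=occurs, C check valve is out=not → not all inputs occur → does not occur.
Emergency loop down [OR]: Left bypass line malfunctions=not, Outboard relief valve is inoperative=not, Redundant reserve tank trips=not → no input occurs → does not occur.
Heat-sink path unavailable [OR]: Isolation valve faulted=not, Aft heat exchanger offline=not → no input occurs → does not occur.
Secondary loop unavailable [AND]: Backup feedwater pump is inoperative=occurs, Heat-sink path unavailable=not, A coolant pump lost=occurs, Surge tank malfunctions=occurs → not all inputs occur → does not occur.
Reactor cooling lost [OR]: Makeup line inoperative=not, Emergency loop down=not, Secondary loop unavailable=not → no input occurs → does not occur.

No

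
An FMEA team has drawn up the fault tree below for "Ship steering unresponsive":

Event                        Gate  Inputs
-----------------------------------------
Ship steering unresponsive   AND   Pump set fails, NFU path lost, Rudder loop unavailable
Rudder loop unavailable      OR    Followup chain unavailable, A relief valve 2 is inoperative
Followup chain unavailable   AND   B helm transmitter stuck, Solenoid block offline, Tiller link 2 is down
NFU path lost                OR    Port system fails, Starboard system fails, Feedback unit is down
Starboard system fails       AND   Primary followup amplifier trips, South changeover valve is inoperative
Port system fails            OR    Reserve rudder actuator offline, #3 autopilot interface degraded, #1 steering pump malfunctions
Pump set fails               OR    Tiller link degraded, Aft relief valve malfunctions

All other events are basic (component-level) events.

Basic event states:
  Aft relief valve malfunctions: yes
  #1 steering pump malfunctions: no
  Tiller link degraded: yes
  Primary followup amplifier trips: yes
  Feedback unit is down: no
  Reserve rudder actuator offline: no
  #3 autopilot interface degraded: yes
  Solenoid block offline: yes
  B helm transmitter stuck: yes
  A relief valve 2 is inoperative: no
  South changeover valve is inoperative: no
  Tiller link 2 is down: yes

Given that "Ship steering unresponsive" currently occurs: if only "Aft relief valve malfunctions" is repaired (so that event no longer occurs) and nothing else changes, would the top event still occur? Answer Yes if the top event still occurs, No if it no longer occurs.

Counterfactual: set "Aft relief valve malfunctions" to not occurred.
Pump set fails [OR]: Tiller link degraded=occurs, Aft relief valve malfunctions=not → at least one input occurs → occurs.
Port system fails [OR]: Reserve rudder actuator offline=not, #3 autopilot interface degraded=occurs, #1 steering pump malfunctions=not → at least one input occurs → occurs.
Starboard system fails [AND]: Primary followup amplifier trips=occurs, South changeover valve is inoperative=not → not all inputs occur → does not occur.
NFU path lost [OR]: Port system fails=occurs, Starboard system fails=not, Feedback unit is down=not → at least one input occurs → occurs.
Followup chain unavailable [AND]: B helm transmitter stuck=occurs, Solenoid block offline=occurs, Tiller link 2 is down=occurs → all inputs occur → occurs.
Rudder loop unavailable [OR]: Followup chain unavailable=occurs, A relief valve 2 is inoperative=not → at least one input occurs → occurs.
Ship steering unresponsive [AND]: Pump set fails=occurs, NFU path lost=occurs, Rudder loop unavailable=occurs → all inputs occur → occurs.

Yes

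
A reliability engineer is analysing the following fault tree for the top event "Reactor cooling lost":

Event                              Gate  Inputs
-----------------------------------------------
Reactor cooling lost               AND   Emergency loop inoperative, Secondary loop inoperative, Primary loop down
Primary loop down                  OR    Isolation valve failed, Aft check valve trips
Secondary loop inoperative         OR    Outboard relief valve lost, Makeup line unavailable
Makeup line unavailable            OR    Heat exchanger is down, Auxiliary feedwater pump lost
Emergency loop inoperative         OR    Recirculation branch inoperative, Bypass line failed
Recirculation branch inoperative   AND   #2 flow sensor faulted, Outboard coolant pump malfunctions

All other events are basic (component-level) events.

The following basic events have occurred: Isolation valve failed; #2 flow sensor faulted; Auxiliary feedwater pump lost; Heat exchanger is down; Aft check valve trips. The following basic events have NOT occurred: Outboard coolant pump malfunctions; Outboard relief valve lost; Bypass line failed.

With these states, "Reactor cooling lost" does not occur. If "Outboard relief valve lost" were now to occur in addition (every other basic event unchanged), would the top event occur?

Counterfactual: set "Outboard relief valve lost" to occurred.
Recirculation branch inoperative [AND]: #2 flow sensor faulted=occurs, Outboard coolant pump malfunctions=not → not all inputs occur → does not occur.
Emergency loop inoperative [OR]: Recirculation branch inoperative=not, Bypass line failed=not → no input occurs → does not occur.
Makeup line unavailable [OR]: Heat exchanger is down=occurs, Auxiliary feedwater pump lost=occurs → at least one input occurs → occurs.
Secondary loop inoperative [OR]: Outboard relief valve lost=occurs, Makeup line unavailable=occurs → at least one input occurs → occurs.
Primary loop down [OR]: Isolation valve failed=occurs, Aft check valve trips=occurs → at least one input occurs → occurs.
Reactor cooling lost [AND]: Emergency loop inoperative=not, Secondary loop inoperative=occurs, Primary loop down=occurs → not all inputs occur → does not occur.

No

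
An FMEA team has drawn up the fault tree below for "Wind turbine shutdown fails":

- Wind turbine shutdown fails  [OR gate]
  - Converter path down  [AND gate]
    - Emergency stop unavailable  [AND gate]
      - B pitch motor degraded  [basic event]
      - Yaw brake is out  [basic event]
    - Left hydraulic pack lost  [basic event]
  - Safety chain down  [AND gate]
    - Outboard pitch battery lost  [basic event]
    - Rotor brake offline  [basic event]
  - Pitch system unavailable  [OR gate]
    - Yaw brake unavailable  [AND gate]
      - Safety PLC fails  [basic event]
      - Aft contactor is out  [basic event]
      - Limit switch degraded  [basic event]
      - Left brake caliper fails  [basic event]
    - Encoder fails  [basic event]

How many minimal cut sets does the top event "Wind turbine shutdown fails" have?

Emergency stop unavailable [AND]: one cut set from each child combined → 1 × 1 = 1 cut set(s).
Converter path down [AND]: one cut set from each child combined → 1 × 1 = 1 cut set(s).
Safety chain down [AND]: one cut set from each child combined → 1 × 1 = 1 cut set(s).
Yaw brake unavailable [AND]: one cut set from each child combined → 1 × 1 × 1 × 1 = 1 cut set(s).
Pitch system unavailable [OR]: union of children's cut sets → 2 cut set(s).
Wind turbine shutdown fails [OR]: union of children's cut sets → 4 cut set(s).
Minimal cut sets: {B pitch motor degraded, Left hydraulic pack lost, Yaw brake is out}; {Outboard pitch battery lost, Rotor brake offline}; {Aft contactor is out, Left brake caliper fails, Limit switch degraded, Safety PLC fails}; {Encoder fails}.

4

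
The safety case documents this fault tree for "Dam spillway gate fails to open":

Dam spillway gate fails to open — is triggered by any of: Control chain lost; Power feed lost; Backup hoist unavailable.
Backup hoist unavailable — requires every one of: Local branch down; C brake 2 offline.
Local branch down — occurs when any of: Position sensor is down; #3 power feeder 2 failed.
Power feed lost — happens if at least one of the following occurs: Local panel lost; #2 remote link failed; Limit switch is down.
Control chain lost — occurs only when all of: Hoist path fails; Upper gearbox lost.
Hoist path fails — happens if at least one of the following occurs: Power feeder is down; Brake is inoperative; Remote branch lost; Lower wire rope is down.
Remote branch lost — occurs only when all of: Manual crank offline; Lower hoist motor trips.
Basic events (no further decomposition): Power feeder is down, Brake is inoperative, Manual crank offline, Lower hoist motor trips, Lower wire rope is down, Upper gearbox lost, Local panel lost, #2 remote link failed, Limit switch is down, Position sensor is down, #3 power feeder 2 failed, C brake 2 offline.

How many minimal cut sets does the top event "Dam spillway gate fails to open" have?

Remote branch lost [AND]: one cut set from each child combined → 1 × 1 = 1 cut set(s).
Hoist path fails [OR]: union of children's cut sets → 4 cut set(s).
Control chain lost [AND]: one cut set from each child combined → 4 × 1 = 4 cut set(s).
Power feed lost [OR]: union of children's cut sets → 3 cut set(s).
Local branch down [OR]: union of children's cut sets → 2 cut set(s).
Backup hoist unavailable [AND]: one cut set from each child combined → 2 × 1 = 2 cut set(s).
Dam spillway gate fails to open [OR]: union of children's cut sets → 9 cut set(s).
Minimal cut sets: {Power feeder is down, Upper gearbox lost}; {Brake is inoperative, Upper gearbox lost}; {Lower hoist motor trips, Manual crank offline, Upper gearbox lost}; {Lower wire rope is down, Upper gearbox lost}; {Local panel lost}; {#2 remote link failed}; {Limit switch is down}; {C brake 2 offline, Position sensor is down}; {#3 power feeder 2 failed, C brake 2 offline}.

9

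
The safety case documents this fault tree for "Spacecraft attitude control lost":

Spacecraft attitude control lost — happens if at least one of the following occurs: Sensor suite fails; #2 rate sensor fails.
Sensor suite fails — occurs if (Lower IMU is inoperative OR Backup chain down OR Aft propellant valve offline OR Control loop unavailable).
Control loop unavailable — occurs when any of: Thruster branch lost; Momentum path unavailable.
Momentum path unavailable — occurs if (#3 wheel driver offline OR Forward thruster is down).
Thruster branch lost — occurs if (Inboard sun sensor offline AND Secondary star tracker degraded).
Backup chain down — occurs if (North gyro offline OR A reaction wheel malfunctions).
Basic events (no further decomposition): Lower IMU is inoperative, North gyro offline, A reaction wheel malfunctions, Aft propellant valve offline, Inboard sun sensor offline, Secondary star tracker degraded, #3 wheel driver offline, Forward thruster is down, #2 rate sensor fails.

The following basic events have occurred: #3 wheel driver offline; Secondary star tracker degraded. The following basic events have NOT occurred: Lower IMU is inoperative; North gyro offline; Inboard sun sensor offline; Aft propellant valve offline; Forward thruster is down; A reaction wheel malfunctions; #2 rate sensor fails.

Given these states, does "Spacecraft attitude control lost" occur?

Backup chain down [OR]: North gyro offline=not, A reaction wheel malfunctions=not → no input occurs → does not occur.
Thruster branch lost [AND]: Inboard sun sensor offline=not, Secondary star tracker degraded=occurs → not all inputs occur → does not occur.
Momentum path unavailable [OR]: #3 wheel driver offline=occurs, Forward thruster is down=not → at least one input occurs → occurs.
Control loop unavailable [OR]: Thruster branch lost=not, Momentum path unavailable=occurs → at least one input occurs → occurs.
Sensor suite fails [OR]: Lower IMU is inoperative=not, Backup chain down=not, Aft propellant valve offline=not, Control loop unavailable=occurs → at least one input occurs → occurs.
Spacecraft attitude control lost [OR]: Sensor suite fails=occurs, #2 rate sensor fails=not → at least one input occurs → occurs.

Yes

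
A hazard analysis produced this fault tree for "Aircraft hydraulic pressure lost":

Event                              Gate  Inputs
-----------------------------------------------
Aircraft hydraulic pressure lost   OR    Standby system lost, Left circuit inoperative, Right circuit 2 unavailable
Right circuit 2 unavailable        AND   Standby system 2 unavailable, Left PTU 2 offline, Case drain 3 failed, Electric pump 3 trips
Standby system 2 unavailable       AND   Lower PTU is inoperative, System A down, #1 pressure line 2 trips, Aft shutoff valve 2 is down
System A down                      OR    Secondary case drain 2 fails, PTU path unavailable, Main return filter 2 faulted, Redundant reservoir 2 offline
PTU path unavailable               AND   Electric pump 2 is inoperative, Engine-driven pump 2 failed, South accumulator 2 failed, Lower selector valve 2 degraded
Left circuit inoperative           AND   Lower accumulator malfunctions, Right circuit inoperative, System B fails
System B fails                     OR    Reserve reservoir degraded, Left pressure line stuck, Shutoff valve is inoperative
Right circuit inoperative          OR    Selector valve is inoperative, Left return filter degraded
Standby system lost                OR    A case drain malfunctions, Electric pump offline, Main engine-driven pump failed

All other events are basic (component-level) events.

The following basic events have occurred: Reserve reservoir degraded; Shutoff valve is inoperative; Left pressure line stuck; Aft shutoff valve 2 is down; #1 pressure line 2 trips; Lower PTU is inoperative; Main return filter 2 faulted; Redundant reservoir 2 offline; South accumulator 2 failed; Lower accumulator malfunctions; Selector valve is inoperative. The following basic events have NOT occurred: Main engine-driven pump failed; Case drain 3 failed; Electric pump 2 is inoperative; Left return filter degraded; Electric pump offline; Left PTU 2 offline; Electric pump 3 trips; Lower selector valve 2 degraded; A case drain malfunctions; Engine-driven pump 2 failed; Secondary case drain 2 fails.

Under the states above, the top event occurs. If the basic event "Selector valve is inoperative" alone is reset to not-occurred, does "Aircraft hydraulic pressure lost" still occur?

No

Counterfactual: set "Selector valve is inoperative" to not occurred.
Standby system lost [OR]: A case drain malfunctions=not, Electric pump offline=not, Main engine-driven pump failed=not → no input occurs → does not occur.
Right circuit inoperative [OR]: Selector valve is inoperative=not, Left return filter degraded=not → no input occurs → does not occur.
System B fails [OR]: Reserve reservoir degraded=occurs, Left pressure line stuck=occurs, Shutoff valve is inoperative=occurs → at least one input occurs → occurs.
Left circuit inoperative [AND]: Lower accumulator malfunctions=occurs, Right circuit inoperative=not, System B fails=occurs → not all inputs occur → does not occur.
PTU path unavailable [AND]: Electric pump 2 is inoperative=not, Engine-driven pump 2 failed=not, South accumulator 2 failed=occurs, Lower selector valve 2 degraded=not → not all inputs occur → does not occur.
System A down [OR]: Secondary case drain 2 fails=not, PTU path unavailable=not, Main return filter 2 faulted=occurs, Redundant reservoir 2 offline=occurs → at least one input occurs → occurs.
Standby system 2 unavailable [AND]: Lower PTU is inoperative=occurs, System A down=occurs, #1 pressure line 2 trips=occurs, Aft shutoff valve 2 is down=occurs → all inputs occur → occurs.
Right circuit 2 unavailable [AND]: Standby system 2 unavailable=occurs, Left PTU 2 offline=not, Case drain 3 failed=not, Electric pump 3 trips=not → not all inputs occur → does not occur.
Aircraft hydraulic pressure lost [OR]: Standby system lost=not, Left circuit inoperative=not, Right circuit 2 unavailable=not → no input occurs → does not occur.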